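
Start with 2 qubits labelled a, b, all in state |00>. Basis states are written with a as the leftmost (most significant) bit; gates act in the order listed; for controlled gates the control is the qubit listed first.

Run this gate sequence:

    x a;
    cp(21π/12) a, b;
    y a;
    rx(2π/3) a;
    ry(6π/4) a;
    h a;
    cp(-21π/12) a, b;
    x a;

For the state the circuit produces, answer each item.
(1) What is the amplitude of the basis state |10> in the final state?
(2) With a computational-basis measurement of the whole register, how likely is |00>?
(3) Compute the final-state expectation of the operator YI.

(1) The amplitude on |10> is sqrt(3)/2.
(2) The probability of measuring |00> is 1/4.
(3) In the final state, YI has expectation -sqrt(3)/2.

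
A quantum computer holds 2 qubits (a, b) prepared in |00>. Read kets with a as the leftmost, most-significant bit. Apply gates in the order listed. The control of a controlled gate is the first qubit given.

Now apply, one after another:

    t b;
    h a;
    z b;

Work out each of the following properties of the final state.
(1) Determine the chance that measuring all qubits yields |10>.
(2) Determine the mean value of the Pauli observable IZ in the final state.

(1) A full measurement returns |10> with probability 1/2.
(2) The observable IZ averages to 1.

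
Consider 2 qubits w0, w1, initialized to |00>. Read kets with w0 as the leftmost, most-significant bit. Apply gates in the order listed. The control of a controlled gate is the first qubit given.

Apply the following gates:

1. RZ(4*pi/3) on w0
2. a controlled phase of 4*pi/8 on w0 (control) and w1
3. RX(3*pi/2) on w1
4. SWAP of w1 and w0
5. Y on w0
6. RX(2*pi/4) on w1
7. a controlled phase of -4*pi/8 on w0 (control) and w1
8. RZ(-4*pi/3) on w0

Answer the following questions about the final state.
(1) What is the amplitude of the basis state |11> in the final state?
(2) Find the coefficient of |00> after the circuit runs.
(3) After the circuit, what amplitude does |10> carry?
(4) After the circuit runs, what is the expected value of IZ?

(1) The final state's coefficient on |11> equals -exp(I*pi/6)/2.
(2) The amplitude on |00> is -1/2.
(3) |10> carries amplitude exp(I*pi/6)/2 in the final state.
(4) The observable IZ averages to 0.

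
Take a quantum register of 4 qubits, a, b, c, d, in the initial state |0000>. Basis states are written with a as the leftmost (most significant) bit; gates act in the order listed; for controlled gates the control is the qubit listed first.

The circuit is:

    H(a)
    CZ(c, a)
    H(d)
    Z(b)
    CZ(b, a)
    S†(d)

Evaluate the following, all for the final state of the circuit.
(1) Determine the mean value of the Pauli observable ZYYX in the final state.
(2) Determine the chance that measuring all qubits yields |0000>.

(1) The expectation value of ZYYX is 0.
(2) The probability of measuring |0000> is 1/4.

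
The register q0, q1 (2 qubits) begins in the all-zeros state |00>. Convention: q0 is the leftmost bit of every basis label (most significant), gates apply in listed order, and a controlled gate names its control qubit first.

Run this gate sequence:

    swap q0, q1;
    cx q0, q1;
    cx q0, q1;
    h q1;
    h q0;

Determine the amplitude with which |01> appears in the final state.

|01> carries amplitude 1/2 in the final state.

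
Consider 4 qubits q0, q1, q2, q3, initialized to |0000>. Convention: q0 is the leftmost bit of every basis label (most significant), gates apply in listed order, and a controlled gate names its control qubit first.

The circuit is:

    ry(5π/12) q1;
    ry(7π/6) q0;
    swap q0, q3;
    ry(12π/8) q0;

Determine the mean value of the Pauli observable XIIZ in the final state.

The observable XIIZ averages to sqrt(3)/2.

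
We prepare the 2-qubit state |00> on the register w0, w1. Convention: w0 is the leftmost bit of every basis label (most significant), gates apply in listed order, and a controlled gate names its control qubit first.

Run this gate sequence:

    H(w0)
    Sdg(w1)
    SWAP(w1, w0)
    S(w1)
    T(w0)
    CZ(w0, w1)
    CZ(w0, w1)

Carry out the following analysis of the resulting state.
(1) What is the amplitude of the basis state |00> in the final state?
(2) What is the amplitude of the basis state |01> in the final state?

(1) The final state's coefficient on |00> equals sqrt(2)/2. Key observation: steps 6-7 multiply out to the identity, so the circuit reduces to the remaining gates.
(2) The final state's coefficient on |01> equals sqrt(2)*I/2.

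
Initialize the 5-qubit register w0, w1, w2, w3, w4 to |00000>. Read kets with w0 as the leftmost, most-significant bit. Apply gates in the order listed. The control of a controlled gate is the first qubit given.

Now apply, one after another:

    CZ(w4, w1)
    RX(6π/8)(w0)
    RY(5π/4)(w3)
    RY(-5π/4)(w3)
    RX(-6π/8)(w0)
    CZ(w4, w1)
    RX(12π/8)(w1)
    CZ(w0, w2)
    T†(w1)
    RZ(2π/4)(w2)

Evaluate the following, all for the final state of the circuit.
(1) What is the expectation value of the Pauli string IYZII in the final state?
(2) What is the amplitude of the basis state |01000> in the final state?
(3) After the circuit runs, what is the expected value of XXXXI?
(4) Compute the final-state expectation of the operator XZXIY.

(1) The observable IYZII averages to sqrt(2)/2. Key observation: the block from step 1 through step 6 cancels to the identity and can be dropped.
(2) |01000> carries amplitude -sqrt(2)/2 in the final state.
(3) In the final state, XXXXI has expectation 0.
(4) In the final state, XZXIY has expectation 0.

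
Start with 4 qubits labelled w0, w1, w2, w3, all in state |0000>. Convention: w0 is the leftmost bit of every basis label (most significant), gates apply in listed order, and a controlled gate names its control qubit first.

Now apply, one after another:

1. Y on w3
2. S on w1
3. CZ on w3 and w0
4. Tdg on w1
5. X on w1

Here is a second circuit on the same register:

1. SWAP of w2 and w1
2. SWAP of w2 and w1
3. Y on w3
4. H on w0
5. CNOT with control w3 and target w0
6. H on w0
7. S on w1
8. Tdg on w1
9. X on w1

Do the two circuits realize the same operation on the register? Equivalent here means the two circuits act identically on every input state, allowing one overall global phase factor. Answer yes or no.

Yes, they are equivalent — the unitaries differ by at most a global phase.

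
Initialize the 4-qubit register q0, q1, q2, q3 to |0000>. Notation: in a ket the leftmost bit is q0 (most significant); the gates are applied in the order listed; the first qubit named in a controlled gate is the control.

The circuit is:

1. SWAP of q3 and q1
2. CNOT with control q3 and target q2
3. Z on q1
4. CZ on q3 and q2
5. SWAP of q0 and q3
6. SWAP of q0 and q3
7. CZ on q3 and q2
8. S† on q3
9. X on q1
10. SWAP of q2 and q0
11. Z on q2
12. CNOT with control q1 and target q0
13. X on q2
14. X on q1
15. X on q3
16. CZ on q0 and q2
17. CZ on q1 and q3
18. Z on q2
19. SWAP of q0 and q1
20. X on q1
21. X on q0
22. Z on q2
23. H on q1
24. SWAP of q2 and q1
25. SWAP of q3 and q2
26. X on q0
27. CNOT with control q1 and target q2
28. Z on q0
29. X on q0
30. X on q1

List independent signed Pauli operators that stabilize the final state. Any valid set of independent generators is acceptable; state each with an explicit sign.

The stabilizer group can be generated by +IIIX, -ZIII, +IZII, +IIZI, among other valid generating sets. Key observation: gates 4-7 undo each other exactly, leaving only the rest of the circuit to track.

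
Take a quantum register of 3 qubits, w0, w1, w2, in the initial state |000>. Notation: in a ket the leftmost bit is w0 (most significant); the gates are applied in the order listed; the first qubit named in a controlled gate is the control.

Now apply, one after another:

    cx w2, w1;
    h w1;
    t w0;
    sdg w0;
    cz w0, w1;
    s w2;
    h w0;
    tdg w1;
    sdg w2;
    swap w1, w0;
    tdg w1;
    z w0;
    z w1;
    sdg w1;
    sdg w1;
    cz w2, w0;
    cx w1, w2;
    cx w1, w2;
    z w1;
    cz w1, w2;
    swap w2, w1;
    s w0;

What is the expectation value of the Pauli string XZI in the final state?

In the final state, XZI has expectation -sqrt(2)/2. Key observation: steps 17-18 multiply out to the identity, so the circuit reduces to the remaining gates.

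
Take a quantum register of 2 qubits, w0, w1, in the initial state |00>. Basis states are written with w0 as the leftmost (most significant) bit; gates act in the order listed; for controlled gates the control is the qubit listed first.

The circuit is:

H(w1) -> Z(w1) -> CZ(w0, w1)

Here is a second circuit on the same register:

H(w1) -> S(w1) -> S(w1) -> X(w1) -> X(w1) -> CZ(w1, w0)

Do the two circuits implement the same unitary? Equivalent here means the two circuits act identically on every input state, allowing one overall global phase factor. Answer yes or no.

Yes, they are equivalent — the unitaries differ by at most a global phase.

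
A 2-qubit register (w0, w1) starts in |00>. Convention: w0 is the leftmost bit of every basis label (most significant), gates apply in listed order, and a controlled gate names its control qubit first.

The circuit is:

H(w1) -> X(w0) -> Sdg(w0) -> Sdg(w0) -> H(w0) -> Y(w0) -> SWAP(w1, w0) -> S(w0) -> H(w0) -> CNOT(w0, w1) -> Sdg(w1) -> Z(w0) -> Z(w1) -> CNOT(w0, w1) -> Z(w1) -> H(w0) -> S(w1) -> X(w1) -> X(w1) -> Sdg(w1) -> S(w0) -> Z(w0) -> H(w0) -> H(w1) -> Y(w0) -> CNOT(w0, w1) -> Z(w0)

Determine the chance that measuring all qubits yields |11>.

A full measurement returns |11> with probability 1/2. Key observation: gates 17-20 undo each other exactly, leaving only the rest of the circuit to track.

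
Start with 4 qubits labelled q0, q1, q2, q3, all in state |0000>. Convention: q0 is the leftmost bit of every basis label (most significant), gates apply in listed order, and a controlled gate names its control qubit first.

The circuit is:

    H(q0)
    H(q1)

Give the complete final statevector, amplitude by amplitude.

The final amplitudes are 1/2 on |0000>, 1/2 on |0100>, 1/2 on |1000>, 1/2 on |1100>, and 0 on every other basis state.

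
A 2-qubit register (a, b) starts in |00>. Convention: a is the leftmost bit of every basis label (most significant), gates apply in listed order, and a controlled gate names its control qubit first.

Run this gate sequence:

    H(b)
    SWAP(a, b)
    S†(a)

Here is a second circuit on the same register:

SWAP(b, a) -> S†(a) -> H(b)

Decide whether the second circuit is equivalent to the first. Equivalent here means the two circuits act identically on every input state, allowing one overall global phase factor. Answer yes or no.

No, they are not equivalent — no single phase factor reconciles the two unitaries.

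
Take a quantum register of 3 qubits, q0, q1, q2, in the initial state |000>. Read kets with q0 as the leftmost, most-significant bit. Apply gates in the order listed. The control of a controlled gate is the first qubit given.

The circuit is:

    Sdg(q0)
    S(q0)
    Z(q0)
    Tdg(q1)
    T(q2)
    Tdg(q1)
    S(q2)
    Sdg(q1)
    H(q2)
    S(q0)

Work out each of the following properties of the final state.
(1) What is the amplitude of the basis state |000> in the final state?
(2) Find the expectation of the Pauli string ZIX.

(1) The amplitude on |000> is sqrt(2)/2.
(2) The expectation value of ZIX is 1.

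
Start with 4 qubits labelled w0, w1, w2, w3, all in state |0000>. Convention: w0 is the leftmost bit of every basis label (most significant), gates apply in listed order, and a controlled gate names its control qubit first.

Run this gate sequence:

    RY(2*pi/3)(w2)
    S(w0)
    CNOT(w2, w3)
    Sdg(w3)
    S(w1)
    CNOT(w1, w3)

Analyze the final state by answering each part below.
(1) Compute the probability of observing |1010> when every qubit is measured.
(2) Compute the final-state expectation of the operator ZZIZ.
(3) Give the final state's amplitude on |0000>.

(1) Outcome |1010> occurs with probability 0.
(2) In the final state, ZZIZ has expectation -1/2.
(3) The final state's coefficient on |0000> equals 1/2.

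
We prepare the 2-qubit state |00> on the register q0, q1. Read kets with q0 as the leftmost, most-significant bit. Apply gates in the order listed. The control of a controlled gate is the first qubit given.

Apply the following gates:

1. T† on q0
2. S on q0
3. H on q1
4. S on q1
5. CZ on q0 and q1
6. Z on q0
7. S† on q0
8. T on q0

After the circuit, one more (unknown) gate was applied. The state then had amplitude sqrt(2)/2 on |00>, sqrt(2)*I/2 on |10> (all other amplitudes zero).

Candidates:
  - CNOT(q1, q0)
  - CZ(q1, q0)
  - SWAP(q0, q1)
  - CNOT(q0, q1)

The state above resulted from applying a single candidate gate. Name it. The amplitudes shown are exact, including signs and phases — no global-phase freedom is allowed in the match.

The unique candidate consistent with the amplitudes is SWAP(q0, q1).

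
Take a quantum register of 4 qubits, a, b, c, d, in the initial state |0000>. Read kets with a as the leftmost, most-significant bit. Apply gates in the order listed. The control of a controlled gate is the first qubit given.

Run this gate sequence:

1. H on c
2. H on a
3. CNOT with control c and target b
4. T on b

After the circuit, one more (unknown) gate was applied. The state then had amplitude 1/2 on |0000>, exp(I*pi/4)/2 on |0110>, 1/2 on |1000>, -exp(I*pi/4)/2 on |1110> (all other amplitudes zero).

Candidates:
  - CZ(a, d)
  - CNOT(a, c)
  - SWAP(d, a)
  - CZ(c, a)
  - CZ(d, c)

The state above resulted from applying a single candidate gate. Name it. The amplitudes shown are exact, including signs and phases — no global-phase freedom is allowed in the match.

The applied gate was CZ(c, a).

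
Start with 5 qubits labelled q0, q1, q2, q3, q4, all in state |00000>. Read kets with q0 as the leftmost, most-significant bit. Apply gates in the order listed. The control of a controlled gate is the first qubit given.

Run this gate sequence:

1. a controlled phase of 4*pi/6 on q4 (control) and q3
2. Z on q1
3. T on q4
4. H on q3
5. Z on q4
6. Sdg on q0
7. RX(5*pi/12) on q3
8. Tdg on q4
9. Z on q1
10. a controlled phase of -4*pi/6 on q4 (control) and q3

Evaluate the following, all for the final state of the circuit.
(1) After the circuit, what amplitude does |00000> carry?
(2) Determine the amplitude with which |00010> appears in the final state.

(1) |00000> carries amplitude sqrt(12 - 6*sqrt(2))/8 + sqrt(2*sqrt(2) + 4)/8 - I*sqrt(6*sqrt(2) + 12)/8 + I*sqrt(4 - 2*sqrt(2))/8 in the final state.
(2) The final state's coefficient on |00010> equals sqrt(12 - 6*sqrt(2))/8 + sqrt(2*sqrt(2) + 4)/8 - I*sqrt(6*sqrt(2) + 12)/8 + I*sqrt(4 - 2*sqrt(2))/8.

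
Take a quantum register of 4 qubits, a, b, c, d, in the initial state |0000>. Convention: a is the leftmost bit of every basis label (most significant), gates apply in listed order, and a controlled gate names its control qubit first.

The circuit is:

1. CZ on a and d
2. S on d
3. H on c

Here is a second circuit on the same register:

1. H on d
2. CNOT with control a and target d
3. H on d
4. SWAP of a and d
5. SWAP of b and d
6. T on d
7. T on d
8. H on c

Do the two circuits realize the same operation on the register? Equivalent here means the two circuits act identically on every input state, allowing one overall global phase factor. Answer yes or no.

No, they are not equivalent — no single phase factor reconciles the two unitaries.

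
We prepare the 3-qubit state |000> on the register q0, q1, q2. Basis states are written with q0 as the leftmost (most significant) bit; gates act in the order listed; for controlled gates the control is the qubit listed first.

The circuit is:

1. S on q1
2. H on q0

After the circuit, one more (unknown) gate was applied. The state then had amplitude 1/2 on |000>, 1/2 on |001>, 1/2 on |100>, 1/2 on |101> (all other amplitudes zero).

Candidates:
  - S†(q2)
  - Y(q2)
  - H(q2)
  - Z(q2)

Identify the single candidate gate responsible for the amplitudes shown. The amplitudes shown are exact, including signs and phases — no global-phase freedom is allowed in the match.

The unique candidate consistent with the amplitudes is H(q2).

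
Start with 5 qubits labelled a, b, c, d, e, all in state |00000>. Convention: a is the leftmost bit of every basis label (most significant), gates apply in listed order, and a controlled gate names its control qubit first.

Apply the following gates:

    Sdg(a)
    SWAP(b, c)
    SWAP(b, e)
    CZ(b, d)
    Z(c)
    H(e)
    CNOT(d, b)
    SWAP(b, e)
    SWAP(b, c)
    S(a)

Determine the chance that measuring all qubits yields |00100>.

The probability of measuring |00100> is 1/2.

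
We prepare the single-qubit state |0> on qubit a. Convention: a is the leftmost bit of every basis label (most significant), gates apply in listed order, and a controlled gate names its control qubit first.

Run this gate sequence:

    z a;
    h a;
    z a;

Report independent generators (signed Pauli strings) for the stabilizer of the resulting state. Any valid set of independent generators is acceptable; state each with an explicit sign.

The final state is stabilized by the group generated by -X; other independent generating sets are equally valid.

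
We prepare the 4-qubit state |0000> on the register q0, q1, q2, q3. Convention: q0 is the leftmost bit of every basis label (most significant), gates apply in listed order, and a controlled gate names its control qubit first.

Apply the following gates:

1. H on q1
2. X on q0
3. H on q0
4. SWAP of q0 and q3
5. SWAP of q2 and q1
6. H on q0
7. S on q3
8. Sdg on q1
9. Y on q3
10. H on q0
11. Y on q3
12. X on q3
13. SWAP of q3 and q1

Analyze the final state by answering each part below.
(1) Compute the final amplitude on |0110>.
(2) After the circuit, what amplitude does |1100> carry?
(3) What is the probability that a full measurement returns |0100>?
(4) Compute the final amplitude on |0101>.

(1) |0110> carries amplitude 1/2 in the final state.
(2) The amplitude on |1100> is 0.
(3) The probability of measuring |0100> is 1/4.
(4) |0101> carries amplitude 0 in the final state.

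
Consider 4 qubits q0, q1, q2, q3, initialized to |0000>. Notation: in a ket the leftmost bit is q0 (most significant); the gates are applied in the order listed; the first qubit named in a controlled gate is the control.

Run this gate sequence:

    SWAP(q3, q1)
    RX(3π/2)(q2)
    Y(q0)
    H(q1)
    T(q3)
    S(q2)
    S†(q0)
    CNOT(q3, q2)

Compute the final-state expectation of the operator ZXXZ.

The observable ZXXZ averages to 1.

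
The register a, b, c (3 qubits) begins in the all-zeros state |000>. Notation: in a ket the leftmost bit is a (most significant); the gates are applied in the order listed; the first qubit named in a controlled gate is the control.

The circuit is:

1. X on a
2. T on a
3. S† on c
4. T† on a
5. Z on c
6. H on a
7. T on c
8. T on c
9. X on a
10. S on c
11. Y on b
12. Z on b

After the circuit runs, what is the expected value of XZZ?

In the final state, XZZ has expectation 1.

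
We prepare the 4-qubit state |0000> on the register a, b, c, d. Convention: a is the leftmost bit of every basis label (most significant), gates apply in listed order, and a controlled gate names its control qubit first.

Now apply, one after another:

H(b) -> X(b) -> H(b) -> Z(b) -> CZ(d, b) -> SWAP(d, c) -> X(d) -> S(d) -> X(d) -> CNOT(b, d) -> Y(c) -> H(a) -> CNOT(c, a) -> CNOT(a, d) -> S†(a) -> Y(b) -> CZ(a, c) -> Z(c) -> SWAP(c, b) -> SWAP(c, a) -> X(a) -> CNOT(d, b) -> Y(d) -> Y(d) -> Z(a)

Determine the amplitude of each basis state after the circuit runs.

The final amplitudes are -sqrt(2)/2 on |0011>, sqrt(2)*I/2 on |0100>, and 0 on every other basis state.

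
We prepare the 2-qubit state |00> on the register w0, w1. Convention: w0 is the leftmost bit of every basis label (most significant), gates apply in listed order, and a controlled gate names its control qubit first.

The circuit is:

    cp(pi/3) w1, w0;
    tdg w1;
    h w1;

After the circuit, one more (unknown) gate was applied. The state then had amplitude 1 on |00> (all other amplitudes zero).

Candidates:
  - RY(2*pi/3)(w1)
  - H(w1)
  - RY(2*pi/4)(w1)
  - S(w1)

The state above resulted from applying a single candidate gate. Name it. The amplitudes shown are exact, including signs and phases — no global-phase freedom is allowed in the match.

It was H(w1) that produced the state shown.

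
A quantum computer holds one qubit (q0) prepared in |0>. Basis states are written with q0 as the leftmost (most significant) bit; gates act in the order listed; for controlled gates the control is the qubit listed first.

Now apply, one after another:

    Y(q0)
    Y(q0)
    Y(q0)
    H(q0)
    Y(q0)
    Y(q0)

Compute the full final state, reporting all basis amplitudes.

The resulting statevector has amplitude sqrt(2)*I/2 on |0>, -sqrt(2)*I/2 on |1>.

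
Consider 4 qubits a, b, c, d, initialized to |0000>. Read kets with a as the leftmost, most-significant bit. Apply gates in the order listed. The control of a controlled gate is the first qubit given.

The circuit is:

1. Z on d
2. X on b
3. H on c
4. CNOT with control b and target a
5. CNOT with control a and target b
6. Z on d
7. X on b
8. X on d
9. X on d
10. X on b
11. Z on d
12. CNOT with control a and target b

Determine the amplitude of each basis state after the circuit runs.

The final amplitudes are sqrt(2)/2 on |1100>, sqrt(2)/2 on |1110>, and 0 on every other basis state. Key observation: steps 5-12 multiply out to the identity, so the circuit reduces to the remaining gates.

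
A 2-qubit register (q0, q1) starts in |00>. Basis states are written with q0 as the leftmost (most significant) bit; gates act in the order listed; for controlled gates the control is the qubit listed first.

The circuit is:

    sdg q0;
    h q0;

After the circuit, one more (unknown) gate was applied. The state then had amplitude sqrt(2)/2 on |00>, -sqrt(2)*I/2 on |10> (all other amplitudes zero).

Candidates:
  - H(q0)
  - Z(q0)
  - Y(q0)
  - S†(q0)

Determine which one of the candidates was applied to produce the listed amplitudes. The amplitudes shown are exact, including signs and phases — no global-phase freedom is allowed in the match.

The unique candidate consistent with the amplitudes is S†(q0).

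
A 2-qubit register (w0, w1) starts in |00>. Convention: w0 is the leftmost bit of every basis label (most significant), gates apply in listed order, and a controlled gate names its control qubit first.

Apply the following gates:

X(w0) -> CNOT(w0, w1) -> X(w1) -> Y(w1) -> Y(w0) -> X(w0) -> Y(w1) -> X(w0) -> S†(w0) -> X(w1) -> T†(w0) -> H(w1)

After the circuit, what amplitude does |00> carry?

The final state's coefficient on |00> equals -sqrt(2)*I/2.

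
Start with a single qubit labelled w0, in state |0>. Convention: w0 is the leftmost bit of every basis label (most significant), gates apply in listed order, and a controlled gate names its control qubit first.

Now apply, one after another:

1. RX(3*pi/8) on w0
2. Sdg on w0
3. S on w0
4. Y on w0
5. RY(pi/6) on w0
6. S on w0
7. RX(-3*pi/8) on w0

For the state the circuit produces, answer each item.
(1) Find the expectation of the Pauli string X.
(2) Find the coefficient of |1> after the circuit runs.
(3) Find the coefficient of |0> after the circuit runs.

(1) The expectation value of X is sqrt(sqrt(2) + 2)/2.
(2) The amplitude on |1> is (1 - I)*(-sqrt(2*sqrt(2) + 4) - sqrt(12 - 6*sqrt(2)) - sqrt(4 - 2*sqrt(2)) + sqrt(6*sqrt(2) + 12) - 2*sqrt(6)*I - 2*sqrt(2)*I)/16.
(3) The amplitude on |0> is -(1 - I)*(-2*sqrt(6) + 2*sqrt(2) - I*sqrt(4 - 2*sqrt(2)) + I*sqrt(12 - 6*sqrt(2)) + I*sqrt(2*sqrt(2) + 4) + I*sqrt(6*sqrt(2) + 12))/16.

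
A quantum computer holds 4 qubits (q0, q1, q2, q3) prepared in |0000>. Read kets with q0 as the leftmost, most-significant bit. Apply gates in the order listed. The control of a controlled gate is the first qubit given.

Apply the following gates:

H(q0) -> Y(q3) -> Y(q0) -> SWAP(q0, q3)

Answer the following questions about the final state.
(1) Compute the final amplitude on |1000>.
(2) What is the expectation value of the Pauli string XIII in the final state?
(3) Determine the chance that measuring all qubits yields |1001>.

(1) |1000> carries amplitude sqrt(2)/2 in the final state.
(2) The observable XIII averages to 0.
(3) The probability of measuring |1001> is 1/2.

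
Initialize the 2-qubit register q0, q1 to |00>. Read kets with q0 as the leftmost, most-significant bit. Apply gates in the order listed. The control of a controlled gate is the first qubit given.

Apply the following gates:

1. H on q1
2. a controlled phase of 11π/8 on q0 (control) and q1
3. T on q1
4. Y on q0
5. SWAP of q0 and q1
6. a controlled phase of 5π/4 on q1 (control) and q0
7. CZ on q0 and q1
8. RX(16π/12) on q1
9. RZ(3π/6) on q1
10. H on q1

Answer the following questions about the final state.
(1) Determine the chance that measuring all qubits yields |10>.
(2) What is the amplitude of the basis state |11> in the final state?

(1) Outcome |10> occurs with probability sqrt(3)/8 + 1/4.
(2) |11> carries amplitude (-1 + sqrt(3))*exp(I*pi/4)/4 in the final state.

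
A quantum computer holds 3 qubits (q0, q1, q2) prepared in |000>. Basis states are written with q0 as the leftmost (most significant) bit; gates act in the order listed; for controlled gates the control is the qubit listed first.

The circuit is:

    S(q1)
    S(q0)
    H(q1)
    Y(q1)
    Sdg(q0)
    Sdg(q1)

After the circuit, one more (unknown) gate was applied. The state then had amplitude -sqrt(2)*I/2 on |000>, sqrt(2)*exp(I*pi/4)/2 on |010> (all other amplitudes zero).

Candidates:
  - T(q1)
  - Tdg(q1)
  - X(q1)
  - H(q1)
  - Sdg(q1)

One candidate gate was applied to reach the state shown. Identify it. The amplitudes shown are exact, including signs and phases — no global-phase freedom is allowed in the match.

The applied gate was T(q1).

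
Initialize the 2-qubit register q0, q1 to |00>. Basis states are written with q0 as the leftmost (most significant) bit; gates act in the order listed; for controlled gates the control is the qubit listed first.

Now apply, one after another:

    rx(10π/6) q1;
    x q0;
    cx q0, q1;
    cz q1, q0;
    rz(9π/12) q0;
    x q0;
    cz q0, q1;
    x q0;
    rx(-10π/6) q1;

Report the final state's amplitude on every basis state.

The resulting statevector has amplitude 0 on |00>, 0 on |01>, sqrt(3)*exp(7*I*pi/8)/2 on |10>, -exp(3*I*pi/8)/2 on |11>.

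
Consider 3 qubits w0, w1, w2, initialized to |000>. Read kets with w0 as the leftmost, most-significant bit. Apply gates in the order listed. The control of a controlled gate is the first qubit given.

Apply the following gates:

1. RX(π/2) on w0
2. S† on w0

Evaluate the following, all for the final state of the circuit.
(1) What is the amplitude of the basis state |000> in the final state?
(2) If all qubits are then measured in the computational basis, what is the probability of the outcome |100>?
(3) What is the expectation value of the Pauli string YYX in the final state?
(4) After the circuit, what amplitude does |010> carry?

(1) The final state's coefficient on |000> equals sqrt(2)/2.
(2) A full measurement returns |100> with probability 1/2.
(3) The observable YYX averages to 0.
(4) The final state's coefficient on |010> equals 0.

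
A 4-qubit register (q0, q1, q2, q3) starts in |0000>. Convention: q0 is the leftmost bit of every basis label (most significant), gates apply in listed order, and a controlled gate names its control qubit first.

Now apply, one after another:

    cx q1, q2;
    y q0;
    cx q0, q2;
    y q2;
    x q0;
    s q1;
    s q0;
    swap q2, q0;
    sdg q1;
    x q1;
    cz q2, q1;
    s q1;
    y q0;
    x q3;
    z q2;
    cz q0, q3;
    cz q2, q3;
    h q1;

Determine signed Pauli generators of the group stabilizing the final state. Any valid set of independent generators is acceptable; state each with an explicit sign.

One valid set of independent stabilizer generators is -IXII, -ZIII, +IIZI, -IIIZ (any independent generating set of the same group is equally correct).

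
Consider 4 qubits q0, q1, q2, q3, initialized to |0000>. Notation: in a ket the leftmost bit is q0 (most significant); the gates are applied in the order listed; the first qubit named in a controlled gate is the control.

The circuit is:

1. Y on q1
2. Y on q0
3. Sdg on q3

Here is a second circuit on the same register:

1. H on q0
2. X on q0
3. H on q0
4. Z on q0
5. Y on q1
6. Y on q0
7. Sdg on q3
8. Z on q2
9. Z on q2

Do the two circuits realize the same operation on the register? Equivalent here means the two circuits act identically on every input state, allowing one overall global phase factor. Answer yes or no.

Yes, they are equivalent — the unitaries differ by at most a global phase.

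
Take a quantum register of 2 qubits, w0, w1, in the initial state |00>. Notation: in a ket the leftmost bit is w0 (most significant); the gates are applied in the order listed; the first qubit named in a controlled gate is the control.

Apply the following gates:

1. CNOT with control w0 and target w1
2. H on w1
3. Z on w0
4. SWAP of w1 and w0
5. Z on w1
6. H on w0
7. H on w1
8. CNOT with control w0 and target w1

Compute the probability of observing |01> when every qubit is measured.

Outcome |01> occurs with probability 1/2.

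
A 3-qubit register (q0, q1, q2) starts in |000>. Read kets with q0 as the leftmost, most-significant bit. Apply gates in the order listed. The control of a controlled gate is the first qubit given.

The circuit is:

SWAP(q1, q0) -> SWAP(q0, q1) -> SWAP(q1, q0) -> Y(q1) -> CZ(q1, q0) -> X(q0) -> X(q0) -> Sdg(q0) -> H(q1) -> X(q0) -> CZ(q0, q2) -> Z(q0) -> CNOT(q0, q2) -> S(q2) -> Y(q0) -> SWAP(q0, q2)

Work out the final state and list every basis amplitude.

The final amplitudes are -sqrt(2)*I/2 on |100>, sqrt(2)*I/2 on |110>, and 0 on every other basis state.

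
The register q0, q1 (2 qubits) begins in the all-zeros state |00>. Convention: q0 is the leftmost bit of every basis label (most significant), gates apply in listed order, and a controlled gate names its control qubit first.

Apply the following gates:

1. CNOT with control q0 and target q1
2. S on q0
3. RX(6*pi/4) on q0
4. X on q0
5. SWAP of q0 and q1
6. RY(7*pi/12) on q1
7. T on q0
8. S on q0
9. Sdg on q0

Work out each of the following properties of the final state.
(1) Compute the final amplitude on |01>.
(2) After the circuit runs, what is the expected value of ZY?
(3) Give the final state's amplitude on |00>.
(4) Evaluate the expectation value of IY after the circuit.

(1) The amplitude on |01> is -sqrt(6*sqrt(2) + 12)/8 + sqrt(4 - 2*sqrt(2))/8 - I*sqrt(2*sqrt(2) + 4)/8 - I*sqrt(12 - 6*sqrt(2))/8.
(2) The expectation value of ZY is -1.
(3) The amplitude on |00> is sqrt(12 - 6*sqrt(2))/8 + sqrt(2*sqrt(2) + 4)/8 - I*sqrt(6*sqrt(2) + 12)/8 + I*sqrt(4 - 2*sqrt(2))/8.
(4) The observable IY averages to -1.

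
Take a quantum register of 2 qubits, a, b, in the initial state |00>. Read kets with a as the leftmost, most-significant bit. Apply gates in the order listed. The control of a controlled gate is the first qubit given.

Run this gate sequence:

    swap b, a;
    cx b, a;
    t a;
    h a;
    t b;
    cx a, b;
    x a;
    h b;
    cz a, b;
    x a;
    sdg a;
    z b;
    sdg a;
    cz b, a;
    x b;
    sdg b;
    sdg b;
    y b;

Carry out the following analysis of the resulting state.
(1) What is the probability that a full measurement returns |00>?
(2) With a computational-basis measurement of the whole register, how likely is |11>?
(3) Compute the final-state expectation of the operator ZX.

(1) Outcome |00> occurs with probability 1/4.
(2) Outcome |11> occurs with probability 1/4.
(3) The observable ZX averages to 1.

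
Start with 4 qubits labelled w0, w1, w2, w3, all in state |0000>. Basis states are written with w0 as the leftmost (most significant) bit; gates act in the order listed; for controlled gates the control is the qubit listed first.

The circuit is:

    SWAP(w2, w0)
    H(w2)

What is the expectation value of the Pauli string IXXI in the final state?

The expectation value of IXXI is 0.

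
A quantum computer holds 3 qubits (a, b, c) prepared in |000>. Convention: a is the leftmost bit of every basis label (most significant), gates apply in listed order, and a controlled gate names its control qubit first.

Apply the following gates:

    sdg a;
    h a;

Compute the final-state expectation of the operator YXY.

In the final state, YXY has expectation 0.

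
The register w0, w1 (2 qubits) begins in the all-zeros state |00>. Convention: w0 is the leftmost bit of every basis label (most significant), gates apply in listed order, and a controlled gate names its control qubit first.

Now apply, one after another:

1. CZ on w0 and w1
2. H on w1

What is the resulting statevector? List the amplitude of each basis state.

The resulting statevector has amplitude sqrt(2)/2 on |00>, sqrt(2)/2 on |01>, 0 on |10>, 0 on |11>.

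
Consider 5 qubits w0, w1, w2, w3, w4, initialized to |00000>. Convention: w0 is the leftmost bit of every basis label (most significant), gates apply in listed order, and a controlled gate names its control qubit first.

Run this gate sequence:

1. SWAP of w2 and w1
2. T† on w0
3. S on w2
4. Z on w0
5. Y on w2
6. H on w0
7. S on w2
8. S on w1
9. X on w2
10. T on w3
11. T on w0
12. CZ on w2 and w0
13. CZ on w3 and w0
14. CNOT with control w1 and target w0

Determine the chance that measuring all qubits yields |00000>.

A full measurement returns |00000> with probability 1/2.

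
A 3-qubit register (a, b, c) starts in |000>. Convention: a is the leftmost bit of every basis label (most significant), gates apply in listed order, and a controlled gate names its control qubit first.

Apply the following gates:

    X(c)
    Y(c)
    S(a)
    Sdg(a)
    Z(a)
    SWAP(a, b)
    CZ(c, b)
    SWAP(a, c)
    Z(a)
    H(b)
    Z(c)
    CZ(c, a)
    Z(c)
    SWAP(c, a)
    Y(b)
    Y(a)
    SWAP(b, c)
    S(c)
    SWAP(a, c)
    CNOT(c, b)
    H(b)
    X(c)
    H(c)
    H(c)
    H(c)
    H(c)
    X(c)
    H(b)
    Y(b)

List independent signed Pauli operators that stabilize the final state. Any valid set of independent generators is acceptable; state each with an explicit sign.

The stabilizer group can be generated by -YII, +IZI, -IIZ, among other valid generating sets. Key observation: steps 21-28 multiply out to the identity, so the circuit reduces to the remaining gates.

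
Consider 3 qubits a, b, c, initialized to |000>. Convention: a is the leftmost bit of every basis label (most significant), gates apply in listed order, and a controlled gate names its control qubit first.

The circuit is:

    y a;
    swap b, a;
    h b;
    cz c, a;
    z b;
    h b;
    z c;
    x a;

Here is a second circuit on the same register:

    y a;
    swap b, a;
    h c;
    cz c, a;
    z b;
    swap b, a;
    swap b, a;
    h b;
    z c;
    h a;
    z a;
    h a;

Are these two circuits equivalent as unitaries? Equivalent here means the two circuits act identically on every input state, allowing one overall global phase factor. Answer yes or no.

No, they are not equivalent — no single phase factor reconciles the two unitaries.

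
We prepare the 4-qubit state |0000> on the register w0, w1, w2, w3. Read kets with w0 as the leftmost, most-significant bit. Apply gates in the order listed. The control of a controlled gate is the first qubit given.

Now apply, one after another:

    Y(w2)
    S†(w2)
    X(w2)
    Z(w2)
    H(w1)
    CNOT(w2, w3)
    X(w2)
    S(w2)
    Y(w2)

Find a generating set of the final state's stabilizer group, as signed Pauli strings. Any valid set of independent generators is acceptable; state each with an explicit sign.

The final state is stabilized by the group generated by +IXII, +ZIII, +IIZI, +IIIZ; other independent generating sets are equally valid.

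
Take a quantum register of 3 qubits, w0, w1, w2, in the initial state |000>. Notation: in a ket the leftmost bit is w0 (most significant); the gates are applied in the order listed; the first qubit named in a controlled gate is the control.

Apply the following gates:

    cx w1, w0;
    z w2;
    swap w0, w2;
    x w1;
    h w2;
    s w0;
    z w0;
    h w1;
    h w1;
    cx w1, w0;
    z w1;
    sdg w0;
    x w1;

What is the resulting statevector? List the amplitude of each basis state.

The final amplitudes are sqrt(2)*I/2 on |100>, sqrt(2)*I/2 on |101>, and 0 on every other basis state.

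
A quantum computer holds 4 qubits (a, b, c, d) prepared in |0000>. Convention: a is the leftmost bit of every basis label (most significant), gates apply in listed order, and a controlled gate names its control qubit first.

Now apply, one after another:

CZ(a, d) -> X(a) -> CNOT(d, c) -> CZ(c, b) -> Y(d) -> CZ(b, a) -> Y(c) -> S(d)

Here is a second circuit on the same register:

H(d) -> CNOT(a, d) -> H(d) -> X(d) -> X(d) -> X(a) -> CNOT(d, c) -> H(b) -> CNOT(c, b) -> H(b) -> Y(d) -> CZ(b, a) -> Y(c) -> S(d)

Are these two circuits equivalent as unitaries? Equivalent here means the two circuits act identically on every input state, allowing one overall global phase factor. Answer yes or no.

Yes, they are equivalent — the unitaries differ by at most a global phase.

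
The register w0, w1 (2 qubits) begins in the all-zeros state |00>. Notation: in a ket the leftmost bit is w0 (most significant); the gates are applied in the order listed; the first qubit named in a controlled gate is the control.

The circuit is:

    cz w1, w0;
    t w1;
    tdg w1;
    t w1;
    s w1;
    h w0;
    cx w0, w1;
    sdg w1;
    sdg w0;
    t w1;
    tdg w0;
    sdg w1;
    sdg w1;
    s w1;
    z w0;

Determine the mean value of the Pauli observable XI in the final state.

The observable XI averages to 0.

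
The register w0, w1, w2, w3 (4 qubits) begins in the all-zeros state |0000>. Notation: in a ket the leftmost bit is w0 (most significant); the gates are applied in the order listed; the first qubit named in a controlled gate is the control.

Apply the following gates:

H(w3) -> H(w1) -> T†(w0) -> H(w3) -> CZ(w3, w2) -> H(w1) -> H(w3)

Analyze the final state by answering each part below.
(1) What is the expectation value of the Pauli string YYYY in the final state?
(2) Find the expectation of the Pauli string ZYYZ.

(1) The expectation value of YYYY is 0.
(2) The observable ZYYZ averages to 0.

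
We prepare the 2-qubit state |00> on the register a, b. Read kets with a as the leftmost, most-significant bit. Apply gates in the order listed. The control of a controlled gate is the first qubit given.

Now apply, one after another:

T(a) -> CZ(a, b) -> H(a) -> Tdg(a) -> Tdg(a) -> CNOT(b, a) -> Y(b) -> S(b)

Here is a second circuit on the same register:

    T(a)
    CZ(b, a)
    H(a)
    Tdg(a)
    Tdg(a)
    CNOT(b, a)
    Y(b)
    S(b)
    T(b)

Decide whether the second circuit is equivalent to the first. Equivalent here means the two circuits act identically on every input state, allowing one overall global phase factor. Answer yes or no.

No — the two circuits implement different unitaries, even allowing a global phase.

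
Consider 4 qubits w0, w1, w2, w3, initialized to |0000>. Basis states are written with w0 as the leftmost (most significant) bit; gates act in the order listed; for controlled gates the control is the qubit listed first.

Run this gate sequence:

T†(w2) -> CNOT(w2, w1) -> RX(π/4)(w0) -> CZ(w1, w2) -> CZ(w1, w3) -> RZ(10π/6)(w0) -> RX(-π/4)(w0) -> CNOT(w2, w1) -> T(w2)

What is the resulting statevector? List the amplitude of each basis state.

The resulting statevector has amplitude (-2 - sqrt(2) - (-2 + sqrt(2))*exp(2*I*pi/3))*exp(I*pi/6)/4 on |0000>, sqrt(2)/4 on |1000>, and 0 on every other basis state.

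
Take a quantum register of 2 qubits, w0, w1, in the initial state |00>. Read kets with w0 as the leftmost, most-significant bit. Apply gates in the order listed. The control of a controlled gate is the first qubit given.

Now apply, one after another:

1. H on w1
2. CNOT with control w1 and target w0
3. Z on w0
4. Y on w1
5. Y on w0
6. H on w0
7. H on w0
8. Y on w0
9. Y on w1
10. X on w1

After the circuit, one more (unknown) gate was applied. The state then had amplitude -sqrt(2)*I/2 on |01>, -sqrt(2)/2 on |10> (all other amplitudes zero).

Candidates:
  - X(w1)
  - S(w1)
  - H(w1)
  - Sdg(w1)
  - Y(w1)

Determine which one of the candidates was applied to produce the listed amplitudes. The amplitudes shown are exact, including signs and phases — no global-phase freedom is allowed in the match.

It was Sdg(w1) that produced the state shown. Key observation: gates 4-9 undo each other exactly, leaving only the rest of the circuit to track.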